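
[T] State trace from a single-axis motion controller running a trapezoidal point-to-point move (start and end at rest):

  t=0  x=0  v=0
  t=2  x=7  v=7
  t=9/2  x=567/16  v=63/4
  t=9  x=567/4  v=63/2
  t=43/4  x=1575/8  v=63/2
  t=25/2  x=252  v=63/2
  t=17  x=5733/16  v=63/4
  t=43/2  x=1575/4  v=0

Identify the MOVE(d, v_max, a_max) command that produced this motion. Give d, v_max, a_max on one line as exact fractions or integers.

final state: t=43/2, x=1575/4, v=0 → d = 1575/4
a_max = (7−0)/(2−0) = 7/2
max v = 63/2 over t∈[9,25/2] → v_max = 63/2
check: 63/2·(9+7/2) = 1575/4 ✓

d=1575/4 v_max=63/2 a_max=7/2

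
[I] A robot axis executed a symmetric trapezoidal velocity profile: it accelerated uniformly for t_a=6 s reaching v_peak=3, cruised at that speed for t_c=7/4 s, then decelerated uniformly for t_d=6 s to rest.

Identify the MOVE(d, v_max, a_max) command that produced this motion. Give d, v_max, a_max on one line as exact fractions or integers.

d=93/4 v_max=3 a_max=1/2

a_max = 3/6 = 1/2
d_a = ½·3·6 = 9; d_c = 3·7/4 = 21/4
d = 2·9 + 21/4 = 93/4
t_c = 7/4 > 0 → v_max = v_peak = 3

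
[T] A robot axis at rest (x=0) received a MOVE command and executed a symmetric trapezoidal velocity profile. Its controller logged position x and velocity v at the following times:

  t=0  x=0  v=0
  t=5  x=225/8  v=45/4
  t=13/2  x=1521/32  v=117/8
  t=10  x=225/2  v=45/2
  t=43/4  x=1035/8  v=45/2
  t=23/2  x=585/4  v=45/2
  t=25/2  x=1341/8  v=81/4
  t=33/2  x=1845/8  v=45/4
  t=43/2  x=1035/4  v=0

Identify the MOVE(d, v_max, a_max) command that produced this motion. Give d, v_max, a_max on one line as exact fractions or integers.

d=1035/4 v_max=45/2 a_max=9/4

final state: t=43/2, x=1035/4, v=0 → d = 1035/4
a_max = (45/4−0)/(5−0) = 9/4
max v = 45/2 over t∈[10,23/2] → v_max = 45/2
check: 45/2·(10+3/2) = 1035/4 ✓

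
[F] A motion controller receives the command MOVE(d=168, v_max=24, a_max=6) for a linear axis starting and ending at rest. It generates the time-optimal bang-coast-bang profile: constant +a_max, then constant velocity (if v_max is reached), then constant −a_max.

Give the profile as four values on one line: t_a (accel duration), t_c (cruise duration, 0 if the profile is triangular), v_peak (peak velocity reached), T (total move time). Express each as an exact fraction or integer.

v_max²/a_max = 24²/6 = 96
168 ≥ 96 ⇒ cruise phase
t_a = 24/6 = 4; v_peak = 24
d_cruise = 168 − 96 = 72; t_c = 72/24 = 3
T = 2·4 + 3 = 11

t_a=4 t_c=3 v_peak=24 T=11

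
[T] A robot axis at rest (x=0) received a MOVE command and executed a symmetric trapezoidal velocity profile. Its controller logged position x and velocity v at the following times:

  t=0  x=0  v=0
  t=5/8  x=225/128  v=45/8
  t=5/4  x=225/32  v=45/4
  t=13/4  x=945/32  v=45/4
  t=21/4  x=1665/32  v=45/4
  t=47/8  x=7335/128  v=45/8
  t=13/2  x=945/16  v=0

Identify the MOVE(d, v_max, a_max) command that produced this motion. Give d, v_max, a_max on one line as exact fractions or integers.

final state: t=13/2, x=945/16, v=0 → d = 945/16
a_max = (45/8−0)/(5/8−0) = 9
max v = 45/4 over t∈[5/4,21/4] → v_max = 45/4
check: 45/4·(5/4+4) = 945/16 ✓

d=945/16 v_max=45/4 a_max=9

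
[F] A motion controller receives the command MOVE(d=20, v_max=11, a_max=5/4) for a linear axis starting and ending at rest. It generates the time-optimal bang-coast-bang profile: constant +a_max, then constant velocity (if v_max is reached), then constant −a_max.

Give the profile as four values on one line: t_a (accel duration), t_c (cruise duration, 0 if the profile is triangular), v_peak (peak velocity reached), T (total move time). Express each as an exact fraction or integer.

t_a=4 t_c=0 v_peak=5 T=8

vₘ²/aₘ = 11²/(5/4) = 484/5
20 < 484/5 ⇒ no cruise
v_peak = √(20·5/4) = √25 = 5
t_a = 5/(5/4) = 4; t_c = 0
T = 2·4 = 8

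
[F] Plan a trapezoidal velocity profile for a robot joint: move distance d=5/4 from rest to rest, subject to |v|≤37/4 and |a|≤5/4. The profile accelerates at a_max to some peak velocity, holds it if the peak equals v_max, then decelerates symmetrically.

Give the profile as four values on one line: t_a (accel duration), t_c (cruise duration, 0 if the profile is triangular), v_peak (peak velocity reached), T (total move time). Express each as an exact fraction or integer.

v_max²/a_max = (37/4)²/(5/4) = 1369/20
5/4 < 1369/20 ⇒ no cruise
v_peak = √(5/4·5/4) = √(25/16) = 5/4
t_a = (5/4)/(5/4) = 1; t_c = 0
T = 2·1 = 2

t_a=1 t_c=0 v_peak=5/4 T=2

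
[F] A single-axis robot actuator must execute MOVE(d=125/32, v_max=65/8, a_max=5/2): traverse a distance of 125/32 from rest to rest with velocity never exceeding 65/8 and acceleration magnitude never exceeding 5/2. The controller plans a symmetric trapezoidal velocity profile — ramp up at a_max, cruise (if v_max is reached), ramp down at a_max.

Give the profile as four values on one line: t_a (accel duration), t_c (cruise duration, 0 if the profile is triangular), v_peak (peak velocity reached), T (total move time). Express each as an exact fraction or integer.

v_max²/a_max = (65/8)²/(5/2) = 845/32
125/32 < 845/32 ⇒ no cruise
v_peak = √(125/32·5/2) = √(625/64) = 25/8
t_a = (25/8)/(5/2) = 5/4; t_c = 0
T = 2·5/4 = 5/2

t_a=5/4 t_c=0 v_peak=25/8 T=5/2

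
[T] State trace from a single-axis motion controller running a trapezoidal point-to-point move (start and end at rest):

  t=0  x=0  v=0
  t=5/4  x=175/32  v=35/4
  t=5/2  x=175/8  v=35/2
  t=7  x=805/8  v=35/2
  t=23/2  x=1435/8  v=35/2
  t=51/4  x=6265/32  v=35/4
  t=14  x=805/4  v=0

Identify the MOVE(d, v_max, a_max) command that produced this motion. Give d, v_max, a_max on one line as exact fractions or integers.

final state: t=14, x=805/4, v=0 → d = 805/4
a_max = (35/4−0)/(5/4−0) = 7
max v = 35/2 over t∈[5/2,23/2] → v_max = 35/2
check: 35/2·(5/2+9) = 805/4 ✓

d=805/4 v_max=35/2 a_max=7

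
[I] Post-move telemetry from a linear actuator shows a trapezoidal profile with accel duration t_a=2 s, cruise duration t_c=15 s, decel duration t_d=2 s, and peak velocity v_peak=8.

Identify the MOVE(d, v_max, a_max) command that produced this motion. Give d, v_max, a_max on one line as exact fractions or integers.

a_max = 8/2 = 4
d_a = ½·8·2 = 8; d_c = 8·15 = 120
d = 2·8 + 120 = 136
t_c = 15 > 0 ⇒ limit active, v_max = 8

d=136 v_max=8 a_max=4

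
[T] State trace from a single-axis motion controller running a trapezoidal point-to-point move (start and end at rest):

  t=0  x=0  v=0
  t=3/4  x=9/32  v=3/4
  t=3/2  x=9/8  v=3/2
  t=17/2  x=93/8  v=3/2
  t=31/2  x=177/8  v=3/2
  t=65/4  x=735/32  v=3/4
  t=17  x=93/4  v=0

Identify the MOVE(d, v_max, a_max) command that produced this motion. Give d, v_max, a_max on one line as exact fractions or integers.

d=93/4 v_max=3/2 a_max=1

final state: t=17, x=93/4, v=0 → d = 93/4
a_max = (3/4−0)/(3/4−0) = 1
max v = 3/2 over t∈[3/2,31/2] → v_max = 3/2
check: 3/2·(3/2+14) = 93/4 ✓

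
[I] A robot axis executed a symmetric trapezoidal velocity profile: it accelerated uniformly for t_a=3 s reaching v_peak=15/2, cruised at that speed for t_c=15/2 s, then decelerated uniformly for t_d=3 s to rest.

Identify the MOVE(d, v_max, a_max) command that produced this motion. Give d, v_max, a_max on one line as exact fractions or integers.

d=315/4 v_max=15/2 a_max=5/2

a_max = (15/2)/3 = 5/2
d_a = ½·15/2·3 = 45/4; d_c = 15/2·15/2 = 225/4
d = 2·45/4 + 225/4 = 315/4
t_c = 15/2 > 0 so v_max = 15/2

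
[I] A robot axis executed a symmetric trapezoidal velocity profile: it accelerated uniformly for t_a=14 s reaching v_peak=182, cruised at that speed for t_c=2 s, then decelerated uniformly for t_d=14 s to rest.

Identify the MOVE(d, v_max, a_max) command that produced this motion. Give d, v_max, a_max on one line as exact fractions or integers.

a_max = 182/14 = 13
d_a = ½·182·14 = 1274; d_c = 182·2 = 364
d = 2·1274 + 364 = 2912
t_c = 2 > 0 so v_max = 182

d=2912 v_max=182 a_max=13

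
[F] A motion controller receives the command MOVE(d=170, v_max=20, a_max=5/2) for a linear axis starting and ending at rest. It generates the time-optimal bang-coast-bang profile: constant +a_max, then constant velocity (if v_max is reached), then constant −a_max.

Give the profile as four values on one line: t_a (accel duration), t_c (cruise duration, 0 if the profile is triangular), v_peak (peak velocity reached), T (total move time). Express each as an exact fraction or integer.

t_a=8 t_c=1/2 v_peak=20 T=33/2

v_max²/a_max = 20²/(5/2) = 160
170 ≥ 160 → trapezoidal
t_a = 20/(5/2) = 8; v_peak = 20
d_cruise = 170 − 160 = 10; t_c = 10/20 = 1/2
T = 2·8 + 1/2 = 33/2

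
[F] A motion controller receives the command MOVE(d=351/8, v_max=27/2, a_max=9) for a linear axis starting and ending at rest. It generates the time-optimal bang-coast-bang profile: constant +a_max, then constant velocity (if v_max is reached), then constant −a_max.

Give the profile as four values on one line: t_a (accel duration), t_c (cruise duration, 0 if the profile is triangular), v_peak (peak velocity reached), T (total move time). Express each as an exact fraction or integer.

t_a=3/2 t_c=7/4 v_peak=27/2 T=19/4

vₘ²/aₘ = (27/2)²/9 = 81/4
351/8 ≥ 81/4 ⇒ cruise phase
t_a = (27/2)/9 = 3/2; v_peak = 27/2
d_cruise = 351/8 − 81/4 = 189/8; t_c = (189/8)/(27/2) = 7/4
T = 2·3/2 + 7/4 = 19/4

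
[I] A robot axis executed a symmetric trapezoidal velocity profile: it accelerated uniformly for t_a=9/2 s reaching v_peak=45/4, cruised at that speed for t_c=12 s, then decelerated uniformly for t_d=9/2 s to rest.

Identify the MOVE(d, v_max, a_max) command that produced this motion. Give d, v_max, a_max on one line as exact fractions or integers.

d=1485/8 v_max=45/4 a_max=5/2

a_max = (45/4)/(9/2) = 5/2
d_a = ½·45/4·9/2 = 405/16; d_c = 45/4·12 = 135
d = 2·405/16 + 135 = 1485/8
t_c = 12 > 0 ⇒ limit active, v_max = 45/4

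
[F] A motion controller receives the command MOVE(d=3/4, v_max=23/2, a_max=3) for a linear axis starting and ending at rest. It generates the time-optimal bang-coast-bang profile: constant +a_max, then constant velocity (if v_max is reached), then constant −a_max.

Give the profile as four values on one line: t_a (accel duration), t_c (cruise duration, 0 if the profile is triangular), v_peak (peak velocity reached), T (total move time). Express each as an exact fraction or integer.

vₘ²/aₘ = (23/2)²/3 = 529/12
3/4 < 529/12 ⇒ no cruise
v_peak = √(3/4·3) = √(9/4) = 3/2
t_a = (3/2)/3 = 1/2; t_c = 0
T = 2·1/2 = 1

t_a=1/2 t_c=0 v_peak=3/2 T=1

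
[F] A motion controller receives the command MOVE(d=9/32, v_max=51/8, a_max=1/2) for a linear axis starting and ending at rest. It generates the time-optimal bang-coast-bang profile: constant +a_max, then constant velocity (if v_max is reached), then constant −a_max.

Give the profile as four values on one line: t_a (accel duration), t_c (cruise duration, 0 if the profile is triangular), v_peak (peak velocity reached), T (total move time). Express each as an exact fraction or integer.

(v_max)²/a_max = (51/8)²/(1/2) = 2601/32
9/32 < 2601/32 ⇒ no cruise
v_peak = √(9/32·1/2) = √(9/64) = 3/8
t_a = (3/8)/(1/2) = 3/4; t_c = 0
T = 2·3/4 = 3/2

t_a=3/4 t_c=0 v_peak=3/8 T=3/2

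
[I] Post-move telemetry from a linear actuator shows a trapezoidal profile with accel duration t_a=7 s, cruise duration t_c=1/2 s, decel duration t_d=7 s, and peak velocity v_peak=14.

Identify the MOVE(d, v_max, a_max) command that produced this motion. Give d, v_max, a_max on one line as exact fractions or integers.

d=105 v_max=14 a_max=2

a_max = 14/7 = 2
d_a = ½·14·7 = 49; d_c = 14·1/2 = 7
d = 2·49 + 7 = 105
t_c = 1/2 > 0 so v_max = 14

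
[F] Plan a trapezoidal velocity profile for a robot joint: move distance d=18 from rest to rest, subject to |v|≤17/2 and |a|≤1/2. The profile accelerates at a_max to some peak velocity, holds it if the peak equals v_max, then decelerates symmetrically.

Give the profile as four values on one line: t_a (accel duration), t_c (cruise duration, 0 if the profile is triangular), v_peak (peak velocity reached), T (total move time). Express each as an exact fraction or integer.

(v_max)²/a_max = (17/2)²/(1/2) = 289/2
18 < 289/2 so t_c = 0
v_peak = √(18·1/2) = √9 = 3
t_a = 3/(1/2) = 6; t_c = 0
T = 2·6 = 12

t_a=6 t_c=0 v_peak=3 T=12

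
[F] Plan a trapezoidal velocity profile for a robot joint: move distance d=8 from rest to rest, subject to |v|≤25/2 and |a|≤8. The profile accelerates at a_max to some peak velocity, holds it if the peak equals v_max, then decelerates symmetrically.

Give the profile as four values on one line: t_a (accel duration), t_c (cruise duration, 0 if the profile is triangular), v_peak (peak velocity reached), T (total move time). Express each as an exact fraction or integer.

v_max²/a_max = (25/2)²/8 = 625/32
8 < 625/32 so t_c = 0
v_peak = √(8·8) = √64 = 8
t_a = 8/8 = 1; t_c = 0
T = 2·1 = 2

t_a=1 t_c=0 v_peak=8 T=2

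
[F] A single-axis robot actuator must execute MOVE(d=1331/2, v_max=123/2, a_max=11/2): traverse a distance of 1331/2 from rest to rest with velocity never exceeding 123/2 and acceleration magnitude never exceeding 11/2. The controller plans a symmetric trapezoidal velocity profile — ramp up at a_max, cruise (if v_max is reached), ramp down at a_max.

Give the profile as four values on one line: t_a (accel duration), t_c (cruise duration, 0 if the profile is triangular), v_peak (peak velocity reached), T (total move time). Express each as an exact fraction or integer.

t_a=11 t_c=0 v_peak=121/2 T=22

(v_max)²/a_max = (123/2)²/(11/2) = 15129/22
1331/2 < 15129/22 so t_c = 0
v_peak = √(1331/2·11/2) = √(14641/4) = 121/2
t_a = (121/2)/(11/2) = 11; t_c = 0
T = 2·11 = 22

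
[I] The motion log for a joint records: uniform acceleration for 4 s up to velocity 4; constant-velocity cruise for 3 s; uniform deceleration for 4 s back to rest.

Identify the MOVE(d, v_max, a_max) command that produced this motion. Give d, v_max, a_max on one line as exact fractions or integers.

d=28 v_max=4 a_max=1

a_max = 4/4 = 1
d_a = ½·4·4 = 8; d_c = 4·3 = 12
d = 2·8 + 12 = 28
t_c = 3 > 0 → v_max = v_peak = 4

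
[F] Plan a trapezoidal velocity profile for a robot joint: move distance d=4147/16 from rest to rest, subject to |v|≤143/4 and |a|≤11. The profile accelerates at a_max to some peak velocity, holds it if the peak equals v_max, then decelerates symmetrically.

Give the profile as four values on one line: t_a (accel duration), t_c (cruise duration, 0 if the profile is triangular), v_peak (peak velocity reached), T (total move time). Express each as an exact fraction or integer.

vₘ²/aₘ = (143/4)²/11 = 1859/16
4147/16 ≥ 1859/16 ⇒ cruise phase
t_a = (143/4)/11 = 13/4; v_peak = 143/4
d_cruise = 4147/16 − 1859/16 = 143; t_c = 143/(143/4) = 4
T = 2·13/4 + 4 = 21/2

t_a=13/4 t_c=4 v_peak=143/4 T=21/2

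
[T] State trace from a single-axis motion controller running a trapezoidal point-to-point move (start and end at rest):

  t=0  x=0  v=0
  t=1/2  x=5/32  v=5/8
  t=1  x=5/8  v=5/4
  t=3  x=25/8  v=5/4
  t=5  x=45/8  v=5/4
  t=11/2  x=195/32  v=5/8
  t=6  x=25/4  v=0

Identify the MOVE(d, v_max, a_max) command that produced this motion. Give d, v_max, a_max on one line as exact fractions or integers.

final state: t=6, x=25/4, v=0 → d = 25/4
a_max = (5/8−0)/(1/2−0) = 5/4
max v = 5/4 over t∈[1,5] → v_max = 5/4
check: 5/4·(1+4) = 25/4 ✓

d=25/4 v_max=5/4 a_max=5/4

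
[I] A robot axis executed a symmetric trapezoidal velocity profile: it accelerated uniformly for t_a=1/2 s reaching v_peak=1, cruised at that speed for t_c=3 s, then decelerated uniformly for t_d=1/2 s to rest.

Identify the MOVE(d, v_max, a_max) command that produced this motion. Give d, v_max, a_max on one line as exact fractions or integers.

a_max = 1/(1/2) = 2
d_a = ½·1·1/2 = 1/4; d_c = 1·3 = 3
d = 2·1/4 + 3 = 7/2
t_c = 3 > 0 → v_max = v_peak = 1

d=7/2 v_max=1 a_max=2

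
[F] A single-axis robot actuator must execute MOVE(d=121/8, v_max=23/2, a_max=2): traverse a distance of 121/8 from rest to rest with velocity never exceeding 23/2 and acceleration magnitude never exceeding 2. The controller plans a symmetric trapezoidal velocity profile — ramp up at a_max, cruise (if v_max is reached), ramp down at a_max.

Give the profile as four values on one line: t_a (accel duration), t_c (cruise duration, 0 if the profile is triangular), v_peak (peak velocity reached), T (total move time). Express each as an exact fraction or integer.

t_a=11/4 t_c=0 v_peak=11/2 T=11/2

v_max²/a_max = (23/2)²/2 = 529/8
121/8 < 529/8 → triangular
v_peak = √(121/8·2) = √(121/4) = 11/2
t_a = (11/2)/2 = 11/4; t_c = 0
T = 2·11/4 = 11/2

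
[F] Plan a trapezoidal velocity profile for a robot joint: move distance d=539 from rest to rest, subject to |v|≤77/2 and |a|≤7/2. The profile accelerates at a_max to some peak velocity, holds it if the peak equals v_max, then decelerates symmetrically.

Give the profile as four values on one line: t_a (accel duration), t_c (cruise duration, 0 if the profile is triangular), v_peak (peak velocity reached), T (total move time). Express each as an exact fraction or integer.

t_a=11 t_c=3 v_peak=77/2 T=25

v_max²/a_max = (77/2)²/(7/2) = 847/2
539 ≥ 847/2 so v_max reached
t_a = (77/2)/(7/2) = 11; v_peak = 77/2
d_cruise = 539 − 847/2 = 231/2; t_c = (231/2)/(77/2) = 3
T = 2·11 + 3 = 25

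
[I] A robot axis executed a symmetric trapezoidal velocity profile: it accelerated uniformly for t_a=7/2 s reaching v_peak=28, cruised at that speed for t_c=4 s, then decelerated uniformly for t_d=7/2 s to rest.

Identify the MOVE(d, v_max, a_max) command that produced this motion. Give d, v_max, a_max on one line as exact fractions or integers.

d=210 v_max=28 a_max=8

a_max = 28/(7/2) = 8
d_a = ½·28·7/2 = 49; d_c = 28·4 = 112
d = 2·49 + 112 = 210
t_c = 4 > 0 so v_max = 28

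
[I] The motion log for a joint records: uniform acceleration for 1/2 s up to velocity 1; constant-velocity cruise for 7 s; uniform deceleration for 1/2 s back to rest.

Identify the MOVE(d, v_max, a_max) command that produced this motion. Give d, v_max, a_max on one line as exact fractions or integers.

a_max = 1/(1/2) = 2
d_a = ½·1·1/2 = 1/4; d_c = 1·7 = 7
d = 2·1/4 + 7 = 15/2
t_c = 7 > 0 ⇒ limit active, v_max = 1

d=15/2 v_max=1 a_max=2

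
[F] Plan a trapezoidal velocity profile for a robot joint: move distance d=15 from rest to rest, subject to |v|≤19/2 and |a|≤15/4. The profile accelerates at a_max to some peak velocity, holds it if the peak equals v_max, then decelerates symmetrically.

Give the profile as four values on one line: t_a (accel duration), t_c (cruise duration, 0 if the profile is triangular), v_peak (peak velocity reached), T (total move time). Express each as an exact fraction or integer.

t_a=2 t_c=0 v_peak=15/2 T=4

(v_max)²/a_max = (19/2)²/(15/4) = 361/15
15 < 361/15 → triangular
v_peak = √(15·15/4) = √(225/4) = 15/2
t_a = (15/2)/(15/4) = 2; t_c = 0
T = 2·2 = 4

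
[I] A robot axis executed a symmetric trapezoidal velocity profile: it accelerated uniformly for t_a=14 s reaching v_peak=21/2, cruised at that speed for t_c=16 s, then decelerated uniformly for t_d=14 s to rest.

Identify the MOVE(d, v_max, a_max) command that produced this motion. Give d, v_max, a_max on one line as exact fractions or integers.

d=315 v_max=21/2 a_max=3/4

a_max = (21/2)/14 = 3/4
d_a = ½·21/2·14 = 147/2; d_c = 21/2·16 = 168
d = 2·147/2 + 168 = 315
t_c = 16 > 0 so v_max = 21/2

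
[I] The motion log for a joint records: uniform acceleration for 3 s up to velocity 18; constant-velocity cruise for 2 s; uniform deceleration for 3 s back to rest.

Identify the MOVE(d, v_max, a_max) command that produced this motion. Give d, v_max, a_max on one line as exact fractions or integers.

d=90 v_max=18 a_max=6

a_max = 18/3 = 6
d_a = ½·18·3 = 27; d_c = 18·2 = 36
d = 2·27 + 36 = 90
t_c = 2 > 0 ⇒ limit active, v_max = 18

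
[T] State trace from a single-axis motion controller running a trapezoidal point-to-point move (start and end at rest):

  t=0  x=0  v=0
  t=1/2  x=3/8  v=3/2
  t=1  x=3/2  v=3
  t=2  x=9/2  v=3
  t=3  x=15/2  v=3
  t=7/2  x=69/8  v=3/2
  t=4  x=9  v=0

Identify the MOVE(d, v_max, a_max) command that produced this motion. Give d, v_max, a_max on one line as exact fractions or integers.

final state: t=4, x=9, v=0 → d = 9
a_max = (3/2−0)/(1/2−0) = 3
max v = 3 over t∈[1,3] → v_max = 3
check: 3·(1+2) = 9 ✓

d=9 v_max=3 a_max=3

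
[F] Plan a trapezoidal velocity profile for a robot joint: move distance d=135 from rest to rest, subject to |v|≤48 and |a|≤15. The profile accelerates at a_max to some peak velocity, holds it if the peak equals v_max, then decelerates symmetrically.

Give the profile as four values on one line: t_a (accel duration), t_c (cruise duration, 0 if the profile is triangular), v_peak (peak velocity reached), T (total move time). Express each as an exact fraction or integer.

t_a=3 t_c=0 v_peak=45 T=6

(v_max)²/a_max = 48²/15 = 768/5
135 < 768/5 → triangular
v_peak = √(135·15) = √2025 = 45
t_a = 45/15 = 3; t_c = 0
T = 2·3 = 6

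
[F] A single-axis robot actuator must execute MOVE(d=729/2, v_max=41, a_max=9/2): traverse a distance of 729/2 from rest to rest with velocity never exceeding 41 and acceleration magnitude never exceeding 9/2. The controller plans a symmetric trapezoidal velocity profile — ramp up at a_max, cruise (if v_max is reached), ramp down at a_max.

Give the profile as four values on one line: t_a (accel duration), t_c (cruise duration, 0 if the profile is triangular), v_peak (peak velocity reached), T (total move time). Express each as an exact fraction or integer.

t_a=9 t_c=0 v_peak=81/2 T=18

vₘ²/aₘ = 41²/(9/2) = 3362/9
729/2 < 3362/9 → triangular
v_peak = √(729/2·9/2) = √(6561/4) = 81/2
t_a = (81/2)/(9/2) = 9; t_c = 0
T = 2·9 = 18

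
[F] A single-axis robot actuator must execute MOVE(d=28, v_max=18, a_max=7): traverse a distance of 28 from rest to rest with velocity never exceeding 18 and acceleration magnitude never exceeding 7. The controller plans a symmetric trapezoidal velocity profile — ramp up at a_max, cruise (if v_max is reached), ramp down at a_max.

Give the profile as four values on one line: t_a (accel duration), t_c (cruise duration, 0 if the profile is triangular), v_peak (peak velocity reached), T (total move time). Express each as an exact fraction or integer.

t_a=2 t_c=0 v_peak=14 T=4

vₘ²/aₘ = 18²/7 = 324/7
28 < 324/7 so t_c = 0
v_peak = √(28·7) = √196 = 14
t_a = 14/7 = 2; t_c = 0
T = 2·2 = 4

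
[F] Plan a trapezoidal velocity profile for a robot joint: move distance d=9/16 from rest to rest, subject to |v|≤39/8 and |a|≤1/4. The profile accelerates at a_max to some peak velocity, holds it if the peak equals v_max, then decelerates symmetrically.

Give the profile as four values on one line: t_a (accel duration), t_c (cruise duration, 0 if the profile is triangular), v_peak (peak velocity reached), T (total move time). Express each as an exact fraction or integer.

vₘ²/aₘ = (39/8)²/(1/4) = 1521/16
9/16 < 1521/16 → triangular
v_peak = √(9/16·1/4) = √(9/64) = 3/8
t_a = (3/8)/(1/4) = 3/2; t_c = 0
T = 2·3/2 = 3

t_a=3/2 t_c=0 v_peak=3/8 T=3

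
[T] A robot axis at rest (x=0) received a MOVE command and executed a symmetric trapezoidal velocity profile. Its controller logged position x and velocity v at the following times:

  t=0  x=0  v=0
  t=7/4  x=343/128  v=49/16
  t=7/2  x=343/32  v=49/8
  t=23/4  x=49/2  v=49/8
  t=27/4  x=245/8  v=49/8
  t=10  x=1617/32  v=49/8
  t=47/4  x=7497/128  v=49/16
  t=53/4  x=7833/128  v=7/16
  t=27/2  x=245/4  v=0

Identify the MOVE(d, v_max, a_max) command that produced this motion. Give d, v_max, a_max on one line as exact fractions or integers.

final state: t=27/2, x=245/4, v=0 → d = 245/4
a_max = (49/16−0)/(7/4−0) = 7/4
max v = 49/8 over t∈[7/2,10] → v_max = 49/8
check: 49/8·(7/2+13/2) = 245/4 ✓

d=245/4 v_max=49/8 a_max=7/4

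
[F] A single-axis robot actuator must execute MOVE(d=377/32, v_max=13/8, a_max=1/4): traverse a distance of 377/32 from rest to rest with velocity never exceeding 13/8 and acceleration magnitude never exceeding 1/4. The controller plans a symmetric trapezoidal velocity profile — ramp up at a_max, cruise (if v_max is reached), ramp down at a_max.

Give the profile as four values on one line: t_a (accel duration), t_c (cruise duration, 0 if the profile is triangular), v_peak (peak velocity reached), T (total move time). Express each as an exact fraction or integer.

t_a=13/2 t_c=3/4 v_peak=13/8 T=55/4

v_max²/a_max = (13/8)²/(1/4) = 169/16
377/32 ≥ 169/16 so v_max reached
t_a = (13/8)/(1/4) = 13/2; v_peak = 13/8
d_cruise = 377/32 − 169/16 = 39/32; t_c = (39/32)/(13/8) = 3/4
T = 2·13/2 + 3/4 = 55/4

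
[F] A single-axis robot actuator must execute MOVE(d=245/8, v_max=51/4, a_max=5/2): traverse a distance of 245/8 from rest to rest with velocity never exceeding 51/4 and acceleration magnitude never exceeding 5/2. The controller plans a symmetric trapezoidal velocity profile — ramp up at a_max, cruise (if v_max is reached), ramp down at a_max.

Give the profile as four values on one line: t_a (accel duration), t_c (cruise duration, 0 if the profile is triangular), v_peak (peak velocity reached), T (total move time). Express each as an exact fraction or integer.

t_a=7/2 t_c=0 v_peak=35/4 T=7

(v_max)²/a_max = (51/4)²/(5/2) = 2601/40
245/8 < 2601/40 → triangular
v_peak = √(245/8·5/2) = √(1225/16) = 35/4
t_a = (35/4)/(5/2) = 7/2; t_c = 0
T = 2·7/2 = 7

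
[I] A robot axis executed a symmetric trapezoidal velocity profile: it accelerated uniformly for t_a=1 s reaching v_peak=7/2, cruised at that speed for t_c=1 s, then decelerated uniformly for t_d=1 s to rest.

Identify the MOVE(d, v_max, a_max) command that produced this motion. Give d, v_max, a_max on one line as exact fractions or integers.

d=7 v_max=7/2 a_max=7/2

a_max = (7/2)/1 = 7/2
d_a = ½·7/2·1 = 7/4; d_c = 7/2·1 = 7/2
d = 2·7/4 + 7/2 = 7
t_c = 1 > 0 → v_max = v_peak = 7/2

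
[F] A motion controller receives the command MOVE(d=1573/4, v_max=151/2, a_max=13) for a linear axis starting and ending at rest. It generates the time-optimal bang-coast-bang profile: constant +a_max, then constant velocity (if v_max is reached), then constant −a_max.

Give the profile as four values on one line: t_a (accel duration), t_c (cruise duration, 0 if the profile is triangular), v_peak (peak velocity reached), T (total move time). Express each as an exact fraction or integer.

(v_max)²/a_max = (151/2)²/13 = 22801/52
1573/4 < 22801/52 → triangular
v_peak = √(1573/4·13) = √(20449/4) = 143/2
t_a = (143/2)/13 = 11/2; t_c = 0
T = 2·11/2 = 11

t_a=11/2 t_c=0 v_peak=143/2 T=11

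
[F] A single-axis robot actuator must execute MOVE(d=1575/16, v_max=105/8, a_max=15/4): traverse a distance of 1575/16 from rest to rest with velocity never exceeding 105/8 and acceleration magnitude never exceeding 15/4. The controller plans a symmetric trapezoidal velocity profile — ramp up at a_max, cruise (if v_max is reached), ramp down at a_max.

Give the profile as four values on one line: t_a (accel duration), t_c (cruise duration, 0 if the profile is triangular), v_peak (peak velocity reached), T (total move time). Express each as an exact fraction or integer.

t_a=7/2 t_c=4 v_peak=105/8 T=11

(v_max)²/a_max = (105/8)²/(15/4) = 735/16
1575/16 ≥ 735/16 ⇒ cruise phase
t_a = (105/8)/(15/4) = 7/2; v_peak = 105/8
d_cruise = 1575/16 − 735/16 = 105/2; t_c = (105/2)/(105/8) = 4
T = 2·7/2 + 4 = 11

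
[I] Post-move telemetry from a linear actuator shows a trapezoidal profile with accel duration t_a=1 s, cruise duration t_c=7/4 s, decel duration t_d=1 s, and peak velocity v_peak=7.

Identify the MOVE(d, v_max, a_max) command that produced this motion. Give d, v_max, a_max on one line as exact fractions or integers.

a_max = 7/1 = 7
d_a = ½·7·1 = 7/2; d_c = 7·7/4 = 49/4
d = 2·7/2 + 49/4 = 77/4
t_c = 7/4 > 0 ⇒ limit active, v_max = 7

d=77/4 v_max=7 a_max=7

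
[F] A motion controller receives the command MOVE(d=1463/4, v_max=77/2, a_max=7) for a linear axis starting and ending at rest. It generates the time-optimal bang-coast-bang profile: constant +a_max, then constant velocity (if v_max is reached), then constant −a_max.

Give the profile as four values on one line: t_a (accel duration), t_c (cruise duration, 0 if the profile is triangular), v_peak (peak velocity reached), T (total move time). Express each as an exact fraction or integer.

vₘ²/aₘ = (77/2)²/7 = 847/4
1463/4 ≥ 847/4 → trapezoidal
t_a = (77/2)/7 = 11/2; v_peak = 77/2
d_cruise = 1463/4 − 847/4 = 154; t_c = 154/(77/2) = 4
T = 2·11/2 + 4 = 15

t_a=11/2 t_c=4 v_peak=77/2 T=15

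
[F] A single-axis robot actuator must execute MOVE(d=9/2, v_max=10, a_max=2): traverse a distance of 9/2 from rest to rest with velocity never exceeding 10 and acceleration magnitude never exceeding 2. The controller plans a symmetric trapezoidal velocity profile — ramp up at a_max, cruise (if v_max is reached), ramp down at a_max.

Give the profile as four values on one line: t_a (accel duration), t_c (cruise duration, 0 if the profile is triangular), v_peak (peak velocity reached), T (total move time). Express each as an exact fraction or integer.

v_max²/a_max = 10²/2 = 50
9/2 < 50 → triangular
v_peak = √(9/2·2) = √9 = 3
t_a = 3/2; t_c = 0
T = 2·3/2 = 3

t_a=3/2 t_c=0 v_peak=3 T=3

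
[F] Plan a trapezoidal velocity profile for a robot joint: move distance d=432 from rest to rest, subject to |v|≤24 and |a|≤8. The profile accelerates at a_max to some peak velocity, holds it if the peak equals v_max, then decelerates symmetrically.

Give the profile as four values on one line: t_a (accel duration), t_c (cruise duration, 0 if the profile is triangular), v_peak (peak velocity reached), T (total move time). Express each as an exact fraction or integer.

vₘ²/aₘ = 24²/8 = 72
432 ≥ 72 → trapezoidal
t_a = 24/8 = 3; v_peak = 24
d_cruise = 432 − 72 = 360; t_c = 360/24 = 15
T = 2·3 + 15 = 21

t_a=3 t_c=15 v_peak=24 T=21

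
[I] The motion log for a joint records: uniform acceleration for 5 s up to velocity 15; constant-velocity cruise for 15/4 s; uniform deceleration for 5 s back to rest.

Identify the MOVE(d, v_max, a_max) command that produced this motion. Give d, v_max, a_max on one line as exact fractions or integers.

a_max = 15/5 = 3
d_a = ½·15·5 = 75/2; d_c = 15·15/4 = 225/4
d = 2·75/2 + 225/4 = 525/4
t_c = 15/4 > 0 → v_max = v_peak = 15

d=525/4 v_max=15 a_max=3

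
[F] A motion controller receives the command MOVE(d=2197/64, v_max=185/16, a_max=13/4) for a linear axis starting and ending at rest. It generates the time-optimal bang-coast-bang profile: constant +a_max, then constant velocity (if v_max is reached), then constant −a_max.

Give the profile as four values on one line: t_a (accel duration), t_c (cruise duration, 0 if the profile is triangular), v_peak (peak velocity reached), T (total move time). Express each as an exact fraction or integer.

(v_max)²/a_max = (185/16)²/(13/4) = 34225/832
2197/64 < 34225/832 ⇒ no cruise
v_peak = √(2197/64·13/4) = √(28561/256) = 169/16
t_a = (169/16)/(13/4) = 13/4; t_c = 0
T = 2·13/4 = 13/2

t_a=13/4 t_c=0 v_peak=169/16 T=13/2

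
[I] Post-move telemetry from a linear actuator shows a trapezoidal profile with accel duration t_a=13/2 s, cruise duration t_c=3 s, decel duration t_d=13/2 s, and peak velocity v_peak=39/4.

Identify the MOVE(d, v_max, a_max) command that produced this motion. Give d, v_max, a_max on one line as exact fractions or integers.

d=741/8 v_max=39/4 a_max=3/2

a_max = (39/4)/(13/2) = 3/2
d_a = ½·39/4·13/2 = 507/16; d_c = 39/4·3 = 117/4
d = 2·507/16 + 117/4 = 741/8
t_c = 3 > 0 → v_max = v_peak = 39/4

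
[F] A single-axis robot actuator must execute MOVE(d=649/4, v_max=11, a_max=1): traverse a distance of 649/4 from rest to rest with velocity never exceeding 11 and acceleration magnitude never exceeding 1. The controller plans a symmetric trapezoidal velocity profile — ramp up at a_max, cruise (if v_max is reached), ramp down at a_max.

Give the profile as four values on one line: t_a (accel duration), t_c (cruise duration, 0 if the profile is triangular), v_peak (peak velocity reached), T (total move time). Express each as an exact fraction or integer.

t_a=11 t_c=15/4 v_peak=11 T=103/4

vₘ²/aₘ = 11²/1 = 121
649/4 ≥ 121 → trapezoidal
t_a = 11/1 = 11; v_peak = 11
d_cruise = 649/4 − 121 = 165/4; t_c = (165/4)/11 = 15/4
T = 2·11 + 15/4 = 103/4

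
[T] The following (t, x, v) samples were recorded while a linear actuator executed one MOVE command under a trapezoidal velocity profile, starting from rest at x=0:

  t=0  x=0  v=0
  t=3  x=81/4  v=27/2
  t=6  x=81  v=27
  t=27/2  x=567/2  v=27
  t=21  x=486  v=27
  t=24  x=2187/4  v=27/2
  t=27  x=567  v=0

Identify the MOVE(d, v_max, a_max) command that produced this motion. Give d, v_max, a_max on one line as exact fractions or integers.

final state: t=27, x=567, v=0 → d = 567
a_max = (27/2−0)/(3−0) = 9/2
max v = 27 over t∈[6,21] → v_max = 27
check: 27·(6+15) = 567 ✓

d=567 v_max=27 a_max=9/2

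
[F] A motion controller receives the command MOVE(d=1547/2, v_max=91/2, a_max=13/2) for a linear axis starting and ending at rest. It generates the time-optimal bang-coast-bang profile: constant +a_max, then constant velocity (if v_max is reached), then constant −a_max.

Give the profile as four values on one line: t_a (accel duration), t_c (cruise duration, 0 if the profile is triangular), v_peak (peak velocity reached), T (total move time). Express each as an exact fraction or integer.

t_a=7 t_c=10 v_peak=91/2 T=24

v_max²/a_max = (91/2)²/(13/2) = 637/2
1547/2 ≥ 637/2 so v_max reached
t_a = (91/2)/(13/2) = 7; v_peak = 91/2
d_cruise = 1547/2 − 637/2 = 455; t_c = 455/(91/2) = 10
T = 2·7 + 10 = 24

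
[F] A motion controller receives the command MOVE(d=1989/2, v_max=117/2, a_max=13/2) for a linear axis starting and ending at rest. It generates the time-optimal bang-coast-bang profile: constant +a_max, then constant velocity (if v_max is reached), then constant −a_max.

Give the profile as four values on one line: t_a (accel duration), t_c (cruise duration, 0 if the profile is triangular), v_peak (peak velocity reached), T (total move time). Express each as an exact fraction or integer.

(v_max)²/a_max = (117/2)²/(13/2) = 1053/2
1989/2 ≥ 1053/2 ⇒ cruise phase
t_a = (117/2)/(13/2) = 9; v_peak = 117/2
d_cruise = 1989/2 − 1053/2 = 468; t_c = 468/(117/2) = 8
T = 2·9 + 8 = 26

t_a=9 t_c=8 v_peak=117/2 T=26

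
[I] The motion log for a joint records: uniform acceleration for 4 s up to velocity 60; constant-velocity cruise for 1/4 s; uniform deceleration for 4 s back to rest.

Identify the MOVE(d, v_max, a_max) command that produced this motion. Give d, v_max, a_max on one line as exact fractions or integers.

a_max = 60/4 = 15
d_a = ½·60·4 = 120; d_c = 60·1/4 = 15
d = 2·120 + 15 = 255
t_c = 1/4 > 0 so v_max = 60

d=255 v_max=60 a_max=15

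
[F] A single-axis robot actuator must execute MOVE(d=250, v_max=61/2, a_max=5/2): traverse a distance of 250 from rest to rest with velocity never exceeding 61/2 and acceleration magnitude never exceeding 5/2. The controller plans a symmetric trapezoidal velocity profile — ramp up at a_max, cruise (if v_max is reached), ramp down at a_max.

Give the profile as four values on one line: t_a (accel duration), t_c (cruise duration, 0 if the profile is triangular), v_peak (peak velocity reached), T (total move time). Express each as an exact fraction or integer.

(v_max)²/a_max = (61/2)²/(5/2) = 3721/10
250 < 3721/10 → triangular
v_peak = √(250·5/2) = √625 = 25
t_a = 25/(5/2) = 10; t_c = 0
T = 2·10 = 20

t_a=10 t_c=0 v_peak=25 T=20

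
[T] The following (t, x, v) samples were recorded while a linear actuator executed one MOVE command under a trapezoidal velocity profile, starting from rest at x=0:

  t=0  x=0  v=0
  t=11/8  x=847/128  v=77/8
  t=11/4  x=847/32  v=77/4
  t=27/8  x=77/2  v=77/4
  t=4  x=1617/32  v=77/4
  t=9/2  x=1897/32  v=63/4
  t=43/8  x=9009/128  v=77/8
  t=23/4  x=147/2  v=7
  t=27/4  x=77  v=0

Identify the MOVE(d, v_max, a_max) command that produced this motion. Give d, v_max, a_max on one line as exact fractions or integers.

final state: t=27/4, x=77, v=0 → d = 77
a_max = (77/8−0)/(11/8−0) = 7
max v = 77/4 over t∈[11/4,4] → v_max = 77/4
check: 77/4·(11/4+5/4) = 77 ✓

d=77 v_max=77/4 a_max=7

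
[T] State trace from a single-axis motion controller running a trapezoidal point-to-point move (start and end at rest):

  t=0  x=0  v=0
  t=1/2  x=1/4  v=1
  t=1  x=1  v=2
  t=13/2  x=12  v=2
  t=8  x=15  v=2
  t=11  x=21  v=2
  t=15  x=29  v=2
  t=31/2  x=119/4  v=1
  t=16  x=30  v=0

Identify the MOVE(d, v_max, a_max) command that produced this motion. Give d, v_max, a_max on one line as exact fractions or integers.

d=30 v_max=2 a_max=2

final state: t=16, x=30, v=0 → d = 30
a_max = (1−0)/(1/2−0) = 2
max v = 2 over t∈[1,15] → v_max = 2
check: 2·(1+14) = 30 ✓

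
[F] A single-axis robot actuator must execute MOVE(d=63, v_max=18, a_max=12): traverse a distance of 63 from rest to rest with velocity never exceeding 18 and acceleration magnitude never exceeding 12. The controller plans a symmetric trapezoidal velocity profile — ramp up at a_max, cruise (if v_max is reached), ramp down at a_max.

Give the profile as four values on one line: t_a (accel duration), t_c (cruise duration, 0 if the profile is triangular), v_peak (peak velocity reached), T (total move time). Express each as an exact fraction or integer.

t_a=3/2 t_c=2 v_peak=18 T=5

(v_max)²/a_max = 18²/12 = 27
63 ≥ 27 → trapezoidal
t_a = 18/12 = 3/2; v_peak = 18
d_cruise = 63 − 27 = 36; t_c = 36/18 = 2
T = 2·3/2 + 2 = 5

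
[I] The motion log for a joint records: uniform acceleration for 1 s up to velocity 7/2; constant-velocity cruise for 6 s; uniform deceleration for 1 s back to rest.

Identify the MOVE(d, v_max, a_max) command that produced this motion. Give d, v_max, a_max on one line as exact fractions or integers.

d=49/2 v_max=7/2 a_max=7/2

a_max = (7/2)/1 = 7/2
d_a = ½·7/2·1 = 7/4; d_c = 7/2·6 = 21
d = 2·7/4 + 21 = 49/2
t_c = 6 > 0 → v_max = v_peak = 7/2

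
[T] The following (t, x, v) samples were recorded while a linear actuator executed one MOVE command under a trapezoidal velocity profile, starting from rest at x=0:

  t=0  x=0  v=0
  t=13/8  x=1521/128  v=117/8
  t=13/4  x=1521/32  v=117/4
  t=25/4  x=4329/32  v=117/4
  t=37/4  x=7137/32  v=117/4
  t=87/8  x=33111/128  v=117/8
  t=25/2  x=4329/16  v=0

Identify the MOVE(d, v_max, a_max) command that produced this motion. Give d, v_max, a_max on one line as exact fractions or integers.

final state: t=25/2, x=4329/16, v=0 → d = 4329/16
a_max = (117/8−0)/(13/8−0) = 9
max v = 117/4 over t∈[13/4,37/4] → v_max = 117/4
check: 117/4·(13/4+6) = 4329/16 ✓

d=4329/16 v_max=117/4 a_max=9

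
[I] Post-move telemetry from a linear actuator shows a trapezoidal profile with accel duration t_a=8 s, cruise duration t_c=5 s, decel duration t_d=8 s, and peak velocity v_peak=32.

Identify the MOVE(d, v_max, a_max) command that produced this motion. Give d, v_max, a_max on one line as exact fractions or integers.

d=416 v_max=32 a_max=4

a_max = 32/8 = 4
d_a = ½·32·8 = 128; d_c = 32·5 = 160
d = 2·128 + 160 = 416
t_c = 5 > 0 ⇒ limit active, v_max = 32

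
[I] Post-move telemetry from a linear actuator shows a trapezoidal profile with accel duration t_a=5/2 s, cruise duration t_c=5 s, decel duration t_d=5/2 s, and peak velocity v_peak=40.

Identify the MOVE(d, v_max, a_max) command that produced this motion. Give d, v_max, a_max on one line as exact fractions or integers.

d=300 v_max=40 a_max=16

a_max = 40/(5/2) = 16
d_a = ½·40·5/2 = 50; d_c = 40·5 = 200
d = 2·50 + 200 = 300
t_c = 5 > 0 ⇒ limit active, v_max = 40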